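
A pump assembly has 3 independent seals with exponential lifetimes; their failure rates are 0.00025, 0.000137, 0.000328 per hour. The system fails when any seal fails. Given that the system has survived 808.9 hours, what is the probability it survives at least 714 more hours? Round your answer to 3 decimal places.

Time to first failure ~ Exp(Σλ) with Σλ = 0.000715.
By memorylessness, P(T > 808.9+714 | T > 808.9) = P(T > 714) = e^(−0.000715·714) ≈ 0.600.

0.600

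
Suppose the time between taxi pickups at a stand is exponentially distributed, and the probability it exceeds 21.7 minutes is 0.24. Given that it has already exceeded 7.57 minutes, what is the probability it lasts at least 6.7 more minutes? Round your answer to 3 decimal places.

From e^(−λ·21.7) = 0.24, λ = −ln(0.24)/21.7 = 0.0657657.
Memoryless: P(X > 7.57+6.7 | X > 7.57) = P(X > 6.7) = e^(−0.0657657·6.7) ≈ 0.644.

0.644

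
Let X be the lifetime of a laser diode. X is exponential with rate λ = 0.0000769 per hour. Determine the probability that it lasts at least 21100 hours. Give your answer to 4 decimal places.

0.1974

P(X > 21100) = e^(−λ·21100) = e^(−1.6226) ≈ 0.1974.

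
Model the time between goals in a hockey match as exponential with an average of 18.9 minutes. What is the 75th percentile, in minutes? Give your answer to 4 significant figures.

26.20

The rate is λ = 1/18.9 = 0.0529101 per minute.
Set 1 − e^(−λt) = 0.75, so t = −ln(0.25)/λ = 1.3863/0.0529101 ≈ 26.201 minutes.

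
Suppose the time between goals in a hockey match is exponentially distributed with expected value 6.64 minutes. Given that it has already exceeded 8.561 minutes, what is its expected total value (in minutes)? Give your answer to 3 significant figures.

15.2

The rate is λ = 1/6.64 = 0.150602 per minute.
By memorylessness, E[X | X > 8.561] = 8.561 + 1/λ = 8.561 + 6.64 = 15.201 minutes.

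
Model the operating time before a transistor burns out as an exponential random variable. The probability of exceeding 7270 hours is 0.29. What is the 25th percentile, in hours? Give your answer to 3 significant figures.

e^(−λ·7270) = 0.29 ⇒ λ = −ln(0.29)/7270 = 0.000170272.
25th percentile: 1 − e^(−λt) = 0.25, t = −ln(0.75)/λ = 1689.55 hours.

1690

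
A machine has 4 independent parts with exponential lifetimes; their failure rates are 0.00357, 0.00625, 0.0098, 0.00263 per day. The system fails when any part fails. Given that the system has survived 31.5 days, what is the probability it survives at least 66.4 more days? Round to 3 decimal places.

Time to first failure ~ Exp(Σλ) with Σλ = 0.02225.
By memorylessness, P(T > 31.5+66.4 | T > 31.5) = P(T > 66.4) = e^(−0.02225·66.4) ≈ 0.228.

0.228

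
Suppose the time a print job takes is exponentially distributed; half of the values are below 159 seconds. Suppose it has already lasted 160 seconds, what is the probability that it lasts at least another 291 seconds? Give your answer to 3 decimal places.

0.281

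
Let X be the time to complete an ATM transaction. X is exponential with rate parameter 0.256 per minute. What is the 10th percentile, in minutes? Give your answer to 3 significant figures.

Set 1 − e^(−λt) = 0.1, so t = −ln(0.9)/λ = 0.10536/0.256 ≈ 0.411565 minutes.

0.412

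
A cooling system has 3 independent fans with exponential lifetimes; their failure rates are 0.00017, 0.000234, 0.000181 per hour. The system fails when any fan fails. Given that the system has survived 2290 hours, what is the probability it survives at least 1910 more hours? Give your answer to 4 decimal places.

Time to first failure ~ Exp(Σλ) with Σλ = 0.000585.
By memorylessness, P(T > 2290+1910 | T > 2290) = P(T > 1910) = e^(−0.000585·1910) ≈ 0.3271.

0.3271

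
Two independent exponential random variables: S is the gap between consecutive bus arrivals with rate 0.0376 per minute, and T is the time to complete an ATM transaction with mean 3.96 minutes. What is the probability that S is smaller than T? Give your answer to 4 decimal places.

λ_1 = 0.0376, λ_2 = 1/3.96 = 0.252525.
For independent exponentials, P(S < T) = λ_1/(λ_1+λ_2) = 0.0376/0.290125 ≈ 0.1296.

0.1296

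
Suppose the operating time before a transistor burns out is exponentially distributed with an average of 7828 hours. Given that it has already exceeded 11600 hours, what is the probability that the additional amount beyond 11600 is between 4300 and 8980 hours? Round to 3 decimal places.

The rate is λ = 1/7828 = 0.000127747 per hour.
Memoryless: the residual past 11600 is again Exp(λ).
P(4300 < residual < 8980) = e^(−λ·4300) − e^(−λ·8980) = 0.57735 − 0.31754 ≈ 0.260.

0.260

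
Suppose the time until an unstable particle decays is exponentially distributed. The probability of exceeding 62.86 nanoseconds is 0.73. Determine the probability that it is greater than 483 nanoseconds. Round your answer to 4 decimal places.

e^(−λ·62.86) = 0.73 ⇒ λ = −ln(0.73)/62.86 = 0.00500653.
P(X > 483) = e^(−0.00500653·483) = e^(−2.4182) ≈ 0.0891.

0.0891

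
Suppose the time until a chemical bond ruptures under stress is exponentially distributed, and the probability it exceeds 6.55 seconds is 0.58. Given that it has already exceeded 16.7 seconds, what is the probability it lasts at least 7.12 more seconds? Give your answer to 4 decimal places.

0.5531

From e^(−λ·6.55) = 0.58, λ = −ln(0.58)/6.55 = 0.0831645.
Memoryless: P(X > 16.7+7.12 | X > 16.7) = P(X > 7.12) = e^(−0.0831645·7.12) ≈ 0.5531.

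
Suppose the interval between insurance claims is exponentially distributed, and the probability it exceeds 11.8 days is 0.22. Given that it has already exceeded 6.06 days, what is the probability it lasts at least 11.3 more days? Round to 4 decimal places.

From e^(−λ·11.8) = 0.22, λ = −ln(0.22)/11.8 = 0.128316.
Memoryless: P(X > 6.06+11.3 | X > 6.06) = P(X > 11.3) = e^(−0.128316·11.3) ≈ 0.2346.

0.2346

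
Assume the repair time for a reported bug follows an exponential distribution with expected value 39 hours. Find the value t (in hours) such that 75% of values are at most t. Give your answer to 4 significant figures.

54.07

The rate is λ = 1/39 = 0.025641 per hour.
Set 1 − e^(−λt) = 0.75, so t = −ln(0.25)/λ = 1.3863/0.025641 ≈ 54.0655 hours.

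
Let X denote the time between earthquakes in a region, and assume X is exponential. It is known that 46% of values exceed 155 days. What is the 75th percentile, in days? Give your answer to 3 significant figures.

277

e^(−λ·155) = 0.46 ⇒ λ = −ln(0.46)/155 = 0.00500986.
75th percentile: 1 − e^(−λt) = 0.75, t = −ln(0.25)/λ = 276.713 days.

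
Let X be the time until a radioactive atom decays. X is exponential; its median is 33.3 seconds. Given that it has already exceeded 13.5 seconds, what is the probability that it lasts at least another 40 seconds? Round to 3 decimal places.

0.435

For an exponential, median = ln(2)/λ, so λ = ln 2 / 33.3 = 0.0208152 per second.
By the memoryless property, P(X > 13.5+40 | X > 13.5) = P(X > 40).
P(X > 40) = e^(−0.83261) ≈ 0.435.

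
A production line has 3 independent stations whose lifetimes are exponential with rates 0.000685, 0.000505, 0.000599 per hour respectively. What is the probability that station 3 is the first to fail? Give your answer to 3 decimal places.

0.335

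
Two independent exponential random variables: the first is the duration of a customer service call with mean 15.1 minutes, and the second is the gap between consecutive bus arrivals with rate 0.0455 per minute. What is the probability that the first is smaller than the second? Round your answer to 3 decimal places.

λ_1 = 1/15.1 = 0.0662252, λ_2 = 0.0455.
For independent exponentials, P(the first < the second) = λ_1/(λ_1+λ_2) = 0.0662252/0.111725 ≈ 0.593.

0.593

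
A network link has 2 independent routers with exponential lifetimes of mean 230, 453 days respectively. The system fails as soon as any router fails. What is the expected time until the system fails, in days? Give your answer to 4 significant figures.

The first failure time is exponential with rate Σλ_i = 1/230 + 1/453 = 0.00655533 per day.
E[min] = 1/Σλ = 1/0.00655533 = 152.548 days.

152.5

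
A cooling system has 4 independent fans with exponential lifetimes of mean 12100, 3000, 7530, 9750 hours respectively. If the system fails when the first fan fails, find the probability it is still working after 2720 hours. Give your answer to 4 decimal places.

0.1701

The first failure time is exponential with rate Σλ_i = 1/12100 + 1/3000 + 1/7530 + 1/9750 = 0.000651344 per hour.
P(min > 2720) = e^(−0.000651344·2720) = e^(−1.7717) ≈ 0.1701.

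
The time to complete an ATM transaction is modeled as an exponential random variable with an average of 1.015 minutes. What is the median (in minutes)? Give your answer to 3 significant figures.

0.704

The rate is λ = 1/1.015 = 0.985222 per minute.
Set 1 − e^(−λt) = 0.5, so t = −ln(0.5)/λ = 0.69315/0.985222 ≈ 0.703544 minutes.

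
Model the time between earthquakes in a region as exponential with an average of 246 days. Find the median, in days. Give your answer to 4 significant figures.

170.5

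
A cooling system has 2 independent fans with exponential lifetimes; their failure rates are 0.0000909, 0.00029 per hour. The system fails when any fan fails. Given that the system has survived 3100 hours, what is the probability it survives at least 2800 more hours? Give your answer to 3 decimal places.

Time to first failure ~ Exp(Σλ) with Σλ = 0.0003809.
By memorylessness, P(T > 3100+2800 | T > 3100) = P(T > 2800) = e^(−0.0003809·2800) ≈ 0.344.

0.344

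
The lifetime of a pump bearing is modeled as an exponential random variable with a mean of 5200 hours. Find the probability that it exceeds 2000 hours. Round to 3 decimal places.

0.681

The rate is λ = 1/5200 = 0.000192308 per hour.
P(X > 2000) = e^(−λ·2000) = e^(−0.38462) ≈ 0.681.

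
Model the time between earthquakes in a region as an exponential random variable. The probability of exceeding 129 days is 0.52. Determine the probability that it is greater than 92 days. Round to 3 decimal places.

e^(−λ·129) = 0.52 ⇒ λ = −ln(0.52)/129 = 0.0050692.
P(X > 92) = e^(−0.0050692·92) = e^(−0.46637) ≈ 0.627.

0.627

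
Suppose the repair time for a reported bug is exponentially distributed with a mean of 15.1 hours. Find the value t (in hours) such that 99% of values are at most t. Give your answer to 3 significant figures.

69.5

The rate is λ = 1/15.1 = 0.0662252 per hour.
Set 1 − e^(−λt) = 0.99, so t = −ln(0.01)/λ = 4.6052/0.0662252 ≈ 69.5381 hours.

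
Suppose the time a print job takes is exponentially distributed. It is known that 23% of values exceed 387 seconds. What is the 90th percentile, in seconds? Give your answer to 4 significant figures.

e^(−λ·387) = 0.23 ⇒ λ = −ln(0.23)/387 = 0.00379761.
90th percentile: 1 − e^(−λt) = 0.9, t = −ln(0.1)/λ = 606.324 seconds.

606.3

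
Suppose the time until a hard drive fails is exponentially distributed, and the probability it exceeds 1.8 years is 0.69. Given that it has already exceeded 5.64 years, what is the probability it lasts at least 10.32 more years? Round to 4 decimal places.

0.1191

From e^(−λ·1.8) = 0.69, λ = −ln(0.69)/1.8 = 0.206146.
Memoryless: P(X > 5.64+10.32 | X > 5.64) = P(X > 10.32) = e^(−0.206146·10.32) ≈ 0.1191.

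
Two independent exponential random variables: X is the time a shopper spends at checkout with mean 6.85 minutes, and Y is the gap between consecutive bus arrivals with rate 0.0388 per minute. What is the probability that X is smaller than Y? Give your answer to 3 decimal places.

0.790

λ_1 = 1/6.85 = 0.145985, λ_2 = 0.0388.
For independent exponentials, P(X < Y) = λ_1/(λ_1+λ_2) = 0.145985/0.184785 ≈ 0.790.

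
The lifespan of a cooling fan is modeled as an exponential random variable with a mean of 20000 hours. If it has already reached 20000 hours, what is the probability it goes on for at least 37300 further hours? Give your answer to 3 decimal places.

0.155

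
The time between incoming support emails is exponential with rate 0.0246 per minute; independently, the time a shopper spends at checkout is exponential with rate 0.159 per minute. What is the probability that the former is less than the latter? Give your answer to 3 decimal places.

0.134

λ_1 = 0.0246, λ_2 = 0.159.
For independent exponentials, P(the former < the latter) = λ_1/(λ_1+λ_2) = 0.0246/0.1836 ≈ 0.134.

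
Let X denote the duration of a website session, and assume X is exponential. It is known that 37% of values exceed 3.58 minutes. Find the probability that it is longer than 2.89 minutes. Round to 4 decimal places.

0.4482

e^(−λ·3.58) = 0.37 ⇒ λ = −ln(0.37)/3.58 = 0.277724.
P(X > 2.89) = e^(−0.277724·2.89) = e^(−0.80262) ≈ 0.4482.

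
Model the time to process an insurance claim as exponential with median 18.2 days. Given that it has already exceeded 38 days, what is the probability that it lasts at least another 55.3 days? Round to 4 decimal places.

For an exponential, median = ln(2)/λ, so λ = ln 2 / 18.2 = 0.038085 per day.
The exponential is memoryless, so the remaining time is again Exp(λ): the condition X > 38 is irrelevant.
P(X > 55.3) = e^(−2.1061) ≈ 0.1217.

0.1217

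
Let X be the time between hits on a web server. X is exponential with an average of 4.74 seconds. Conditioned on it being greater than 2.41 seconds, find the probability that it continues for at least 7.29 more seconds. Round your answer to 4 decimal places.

The rate is λ = 1/4.74 = 0.21097 per second.
The exponential is memoryless, so the remaining time is again Exp(λ): the condition X > 2.41 is irrelevant.
P(X > 7.29) = e^(−1.538) ≈ 0.2148.

0.2148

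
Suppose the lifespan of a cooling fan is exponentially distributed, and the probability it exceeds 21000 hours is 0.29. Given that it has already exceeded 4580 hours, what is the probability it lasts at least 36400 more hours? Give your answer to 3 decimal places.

0.117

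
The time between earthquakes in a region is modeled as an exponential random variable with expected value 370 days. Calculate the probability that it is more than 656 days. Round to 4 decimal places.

The rate is λ = 1/370 = 0.0027027 per day.
P(X > 656) = e^(−λ·656) = e^(−1.773) ≈ 0.1698.

0.1698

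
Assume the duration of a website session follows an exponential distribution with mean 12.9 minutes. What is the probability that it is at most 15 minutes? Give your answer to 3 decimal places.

The rate is λ = 1/12.9 = 0.0775194 per minute.
P(X ≤ 15) = 1 − e^(−λ·15) = 1 − e^(−1.1628) ≈ 0.687.

0.687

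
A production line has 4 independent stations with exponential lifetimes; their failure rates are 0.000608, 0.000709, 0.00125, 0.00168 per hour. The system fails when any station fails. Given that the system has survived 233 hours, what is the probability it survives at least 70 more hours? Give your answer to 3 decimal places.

Time to first failure ~ Exp(Σλ) with Σλ = 0.004247.
By memorylessness, P(T > 233+70 | T > 233) = P(T > 70) = e^(−0.004247·70) ≈ 0.743.

0.743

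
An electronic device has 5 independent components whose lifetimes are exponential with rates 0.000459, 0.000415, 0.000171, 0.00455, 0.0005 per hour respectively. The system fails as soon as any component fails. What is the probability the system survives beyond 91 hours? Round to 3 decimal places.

0.574

The time to first failure is exponential with rate Σλ = 0.000459 + 0.000415 + 0.000171 + 0.00455 + 0.0005 = 0.006095.
P(min > 91) = e^(−0.006095·91) = e^(−0.55465) ≈ 0.574.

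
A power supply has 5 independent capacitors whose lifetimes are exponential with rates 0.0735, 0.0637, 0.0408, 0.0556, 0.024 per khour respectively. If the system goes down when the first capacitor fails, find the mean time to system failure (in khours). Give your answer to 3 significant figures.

3.88

The time to first failure is exponential with rate Σλ = 0.0735 + 0.0637 + 0.0408 + 0.0556 + 0.024 = 0.2576.
E[min] = 1/Σλ = 1/0.2576 = 3.88199 khours.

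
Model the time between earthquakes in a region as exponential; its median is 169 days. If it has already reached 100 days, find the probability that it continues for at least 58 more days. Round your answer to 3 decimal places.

For an exponential, median = ln(2)/λ, so λ = ln 2 / 169 = 0.00410146 per day.
By the memoryless property, P(X > 100+58 | X > 100) = P(X > 58).
P(X > 58) = e^(−0.23788) ≈ 0.788.

0.788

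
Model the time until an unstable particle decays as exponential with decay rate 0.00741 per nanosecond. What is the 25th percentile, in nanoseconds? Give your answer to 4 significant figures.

38.82

Set 1 − e^(−λt) = 0.25, so t = −ln(0.75)/λ = 0.28768/0.00741 ≈ 38.8235 nanoseconds.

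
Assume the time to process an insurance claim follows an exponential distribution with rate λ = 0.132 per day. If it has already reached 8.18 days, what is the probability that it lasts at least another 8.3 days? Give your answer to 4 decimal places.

0.3343

The exponential is memoryless, so the remaining time is again Exp(λ): the condition X > 8.18 is irrelevant.
P(X > 8.3) = e^(−1.0956) ≈ 0.3343.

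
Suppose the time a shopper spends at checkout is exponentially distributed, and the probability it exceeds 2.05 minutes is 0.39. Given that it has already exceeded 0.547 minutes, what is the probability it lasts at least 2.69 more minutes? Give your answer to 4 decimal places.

0.2907

From e^(−λ·2.05) = 0.39, λ = −ln(0.39)/2.05 = 0.459321.
Memoryless: P(X > 0.547+2.69 | X > 0.547) = P(X > 2.69) = e^(−0.459321·2.69) ≈ 0.2907.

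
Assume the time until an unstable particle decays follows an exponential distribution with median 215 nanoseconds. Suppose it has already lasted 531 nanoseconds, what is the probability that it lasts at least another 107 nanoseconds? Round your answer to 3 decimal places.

0.708

For an exponential, median = ln(2)/λ, so λ = ln 2 / 215 = 0.00322394 per nanosecond.
P(X > s+t | X > s) = e^(−λ(s+t))/e^(−λs) = e^(−λt), independent of s = 531.
P(X > 107) = e^(−0.34496) ≈ 0.708.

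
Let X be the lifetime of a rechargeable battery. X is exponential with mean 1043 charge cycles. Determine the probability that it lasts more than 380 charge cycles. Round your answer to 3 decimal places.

0.695

The rate is λ = 1/1043 = 0.000958773 per charge cycle.
P(X > 380) = e^(−λ·380) = e^(−0.36433) ≈ 0.695.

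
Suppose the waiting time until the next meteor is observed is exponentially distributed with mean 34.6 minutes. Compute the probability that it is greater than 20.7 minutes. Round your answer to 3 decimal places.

0.550

The rate is λ = 1/34.6 = 0.0289017 per minute.
P(X > 20.7) = e^(−λ·20.7) = e^(−0.59827) ≈ 0.550.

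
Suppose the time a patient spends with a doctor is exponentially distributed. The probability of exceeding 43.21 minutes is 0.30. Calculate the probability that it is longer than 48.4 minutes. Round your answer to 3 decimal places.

0.260

e^(−λ·43.21) = 0.30 ⇒ λ = −ln(0.30)/43.21 = 0.0278633.
P(X > 48.4) = e^(−0.0278633·48.4) = e^(−1.3486) ≈ 0.260.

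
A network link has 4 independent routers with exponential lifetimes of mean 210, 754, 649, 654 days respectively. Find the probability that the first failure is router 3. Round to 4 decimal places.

Rates: λ_i = 1/mean_i → 0.0047619, 0.00132626, 0.00154083, 0.00152905; Σλ = 0.00915805.
P(router 3 first) = λ_3/Σλ = 0.00154083/0.00915805 ≈ 0.1682.

0.1682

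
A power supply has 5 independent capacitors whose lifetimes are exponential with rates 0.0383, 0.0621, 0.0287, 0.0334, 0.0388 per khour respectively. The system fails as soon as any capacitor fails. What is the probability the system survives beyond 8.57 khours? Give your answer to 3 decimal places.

0.178

The time to first failure is exponential with rate Σλ = 0.0383 + 0.0621 + 0.0287 + 0.0334 + 0.0388 = 0.2013.
P(min > 8.57) = e^(−0.2013·8.57) = e^(−1.7251) ≈ 0.178.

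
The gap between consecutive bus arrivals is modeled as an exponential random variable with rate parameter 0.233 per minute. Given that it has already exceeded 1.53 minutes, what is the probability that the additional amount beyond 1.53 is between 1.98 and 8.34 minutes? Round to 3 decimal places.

0.487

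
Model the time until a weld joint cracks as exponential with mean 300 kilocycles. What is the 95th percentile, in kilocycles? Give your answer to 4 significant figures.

The rate is λ = 1/300 = 0.00333333 per kilocycle.
Set 1 − e^(−λt) = 0.95, so t = −ln(0.05)/λ = 2.9957/0.00333333 ≈ 898.72 kilocycles.

898.7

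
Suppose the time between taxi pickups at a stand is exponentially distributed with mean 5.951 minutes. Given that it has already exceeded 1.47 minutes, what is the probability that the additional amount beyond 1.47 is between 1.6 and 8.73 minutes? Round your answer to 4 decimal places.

The rate is λ = 1/5.951 = 0.168039 per minute.
Memoryless: the residual past 1.47 is again Exp(λ).
P(1.6 < residual < 8.73) = e^(−λ·1.6) − e^(−λ·8.73) = 0.76425 − 0.23062 ≈ 0.5336.

0.5336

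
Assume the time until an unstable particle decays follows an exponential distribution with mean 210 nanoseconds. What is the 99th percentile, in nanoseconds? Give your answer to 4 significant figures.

967.1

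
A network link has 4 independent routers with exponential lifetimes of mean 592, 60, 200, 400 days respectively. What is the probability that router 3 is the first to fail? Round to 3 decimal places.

0.193

Rates: λ_i = 1/mean_i → 0.00168919, 0.0166667, 0.005, 0.0025; Σλ = 0.0258559.
P(router 3 first) = λ_3/Σλ = 0.005/0.0258559 ≈ 0.193.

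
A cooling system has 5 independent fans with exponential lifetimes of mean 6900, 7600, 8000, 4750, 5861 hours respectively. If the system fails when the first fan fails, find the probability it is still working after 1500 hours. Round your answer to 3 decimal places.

0.309

The first failure time is exponential with rate Σλ_i = 1/6900 + 1/7600 + 1/8000 + 1/4750 + 1/5861 = 0.000782652 per hour.
P(min > 1500) = e^(−0.000782652·1500) = e^(−1.174) ≈ 0.309.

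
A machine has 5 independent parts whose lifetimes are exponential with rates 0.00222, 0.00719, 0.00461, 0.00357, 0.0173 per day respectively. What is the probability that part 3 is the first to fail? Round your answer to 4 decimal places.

The time to first failure is exponential with rate Σλ = 0.00222 + 0.00719 + 0.00461 + 0.00357 + 0.0173 = 0.03489.
P(part 3 first) = λ_3/Σλ = 0.00461/0.03489 ≈ 0.1321.

0.1321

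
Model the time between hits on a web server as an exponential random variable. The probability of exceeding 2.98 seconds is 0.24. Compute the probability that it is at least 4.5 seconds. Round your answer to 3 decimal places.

e^(−λ·2.98) = 0.24 ⇒ λ = −ln(0.24)/2.98 = 0.478898.
P(X > 4.5) = e^(−0.478898·4.5) = e^(−2.155) ≈ 0.116.

0.116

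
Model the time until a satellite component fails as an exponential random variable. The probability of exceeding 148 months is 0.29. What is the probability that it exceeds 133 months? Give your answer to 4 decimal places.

0.3288

e^(−λ·148) = 0.29 ⇒ λ = −ln(0.29)/148 = 0.00836402.
P(X > 133) = e^(−0.00836402·133) = e^(−1.1124) ≈ 0.3288.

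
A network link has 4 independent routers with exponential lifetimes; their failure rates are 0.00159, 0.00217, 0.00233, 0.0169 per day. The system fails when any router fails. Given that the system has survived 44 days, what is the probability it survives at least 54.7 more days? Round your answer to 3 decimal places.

0.284

Time to first failure ~ Exp(Σλ) with Σλ = 0.02299.
By memorylessness, P(T > 44+54.7 | T > 44) = P(T > 54.7) = e^(−0.02299·54.7) ≈ 0.284.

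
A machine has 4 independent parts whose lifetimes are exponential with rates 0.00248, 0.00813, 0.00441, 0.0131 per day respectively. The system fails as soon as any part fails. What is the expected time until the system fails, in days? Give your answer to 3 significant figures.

35.6

The time to first failure is exponential with rate Σλ = 0.00248 + 0.00813 + 0.00441 + 0.0131 = 0.02812.
E[min] = 1/Σλ = 1/0.02812 = 35.5619 days.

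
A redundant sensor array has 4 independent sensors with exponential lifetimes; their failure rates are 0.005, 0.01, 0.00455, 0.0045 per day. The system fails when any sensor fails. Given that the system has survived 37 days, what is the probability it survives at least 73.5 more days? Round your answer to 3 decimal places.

Time to first failure ~ Exp(Σλ) with Σλ = 0.02405.
By memorylessness, P(T > 37+73.5 | T > 37) = P(T > 73.5) = e^(−0.02405·73.5) ≈ 0.171.

0.171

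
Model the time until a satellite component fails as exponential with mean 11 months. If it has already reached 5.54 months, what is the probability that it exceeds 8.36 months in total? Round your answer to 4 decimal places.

0.7739

The rate is λ = 1/11 = 0.0909091 per month.
The exponential is memoryless, so the remaining time is again Exp(λ): the condition X > 5.54 is irrelevant.
P(X > 2.82) = e^(−0.25636) ≈ 0.7739.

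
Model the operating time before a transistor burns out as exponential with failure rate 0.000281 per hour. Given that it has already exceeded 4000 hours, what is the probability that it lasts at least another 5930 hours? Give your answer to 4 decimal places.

0.1889

The exponential is memoryless, so the remaining time is again Exp(λ): the condition X > 4000 is irrelevant.
P(X > 5930) = e^(−1.6663) ≈ 0.1889.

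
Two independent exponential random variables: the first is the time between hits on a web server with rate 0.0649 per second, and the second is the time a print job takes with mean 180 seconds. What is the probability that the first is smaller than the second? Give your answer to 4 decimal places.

0.9211

λ_1 = 0.0649, λ_2 = 1/180 = 0.00555556.
For independent exponentials, P(the first < the second) = λ_1/(λ_1+λ_2) = 0.0649/0.0704556 ≈ 0.9211.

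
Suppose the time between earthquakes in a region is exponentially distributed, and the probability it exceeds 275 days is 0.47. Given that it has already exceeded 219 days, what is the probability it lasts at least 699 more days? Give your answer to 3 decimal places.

0.147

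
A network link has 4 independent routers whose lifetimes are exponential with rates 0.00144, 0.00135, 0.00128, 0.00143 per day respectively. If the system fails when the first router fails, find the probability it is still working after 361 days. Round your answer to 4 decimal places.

The time to first failure is exponential with rate Σλ = 0.00144 + 0.00135 + 0.00128 + 0.00143 = 0.0055.
P(min > 361) = e^(−0.0055·361) = e^(−1.9855) ≈ 0.1373.

0.1373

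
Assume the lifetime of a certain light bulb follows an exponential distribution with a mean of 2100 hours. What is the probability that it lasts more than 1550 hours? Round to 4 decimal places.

The rate is λ = 1/2100 = 0.00047619 per hour.
P(X > 1550) = e^(−λ·1550) = e^(−0.7381) ≈ 0.4780.

0.4780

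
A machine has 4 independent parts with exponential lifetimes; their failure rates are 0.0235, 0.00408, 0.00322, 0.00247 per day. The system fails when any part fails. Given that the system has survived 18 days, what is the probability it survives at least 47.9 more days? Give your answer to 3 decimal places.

0.203

Time to first failure ~ Exp(Σλ) with Σλ = 0.03327.
By memorylessness, P(T > 18+47.9 | T > 18) = P(T > 47.9) = e^(−0.03327·47.9) ≈ 0.203.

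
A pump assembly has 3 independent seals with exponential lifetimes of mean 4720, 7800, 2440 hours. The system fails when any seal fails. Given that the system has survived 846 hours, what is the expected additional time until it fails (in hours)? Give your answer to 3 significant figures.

1330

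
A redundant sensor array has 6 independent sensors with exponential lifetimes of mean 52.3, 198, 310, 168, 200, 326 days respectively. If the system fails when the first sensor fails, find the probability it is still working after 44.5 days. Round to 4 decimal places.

The first failure time is exponential with rate Σλ_i = 1/52.3 + 1/198 + 1/310 + 1/168 + 1/200 + 1/326 = 0.0414166 per day.
P(min > 44.5) = e^(−0.0414166·44.5) = e^(−1.843) ≈ 0.1583.

0.1583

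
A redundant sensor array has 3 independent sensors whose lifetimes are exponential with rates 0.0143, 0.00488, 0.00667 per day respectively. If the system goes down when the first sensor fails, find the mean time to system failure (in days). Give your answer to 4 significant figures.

38.68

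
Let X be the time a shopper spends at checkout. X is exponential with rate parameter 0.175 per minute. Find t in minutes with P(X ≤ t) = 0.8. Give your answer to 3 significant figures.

Set 1 − e^(−λt) = 0.8, so t = −ln(0.2)/λ = 1.6094/0.175 ≈ 9.19679 minutes.

9.20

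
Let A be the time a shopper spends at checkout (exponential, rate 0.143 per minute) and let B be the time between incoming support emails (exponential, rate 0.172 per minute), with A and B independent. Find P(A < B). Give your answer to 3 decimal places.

λ_1 = 0.143, λ_2 = 0.172.
For independent exponentials, P(A < B) = λ_1/(λ_1+λ_2) = 0.143/0.315 ≈ 0.454.

0.454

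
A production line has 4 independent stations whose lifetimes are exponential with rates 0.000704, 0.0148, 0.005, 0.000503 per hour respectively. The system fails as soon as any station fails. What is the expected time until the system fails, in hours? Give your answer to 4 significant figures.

47.60

The time to first failure is exponential with rate Σλ = 0.000704 + 0.0148 + 0.005 + 0.000503 = 0.021007.
E[min] = 1/Σλ = 1/0.021007 = 47.6032 hours.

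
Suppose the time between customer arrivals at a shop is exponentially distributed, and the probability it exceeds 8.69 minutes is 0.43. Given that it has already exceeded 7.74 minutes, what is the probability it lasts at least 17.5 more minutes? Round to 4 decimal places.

0.1828

From e^(−λ·8.69) = 0.43, λ = −ln(0.43)/8.69 = 0.0971197.
Memoryless: P(X > 7.74+17.5 | X > 7.74) = P(X > 17.5) = e^(−0.0971197·17.5) ≈ 0.1828.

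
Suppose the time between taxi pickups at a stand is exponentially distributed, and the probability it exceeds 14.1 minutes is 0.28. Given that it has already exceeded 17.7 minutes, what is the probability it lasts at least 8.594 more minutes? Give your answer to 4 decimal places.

From e^(−λ·14.1) = 0.28, λ = −ln(0.28)/14.1 = 0.0902813.
Memoryless: P(X > 17.7+8.594 | X > 17.7) = P(X > 8.594) = e^(−0.0902813·8.594) ≈ 0.4603.

0.4603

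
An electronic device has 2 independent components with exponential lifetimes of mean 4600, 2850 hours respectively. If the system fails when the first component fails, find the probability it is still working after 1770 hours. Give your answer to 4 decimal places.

The first failure time is exponential with rate Σλ_i = 1/4600 + 1/2850 = 0.000568268 per hour.
P(min > 1770) = e^(−0.000568268·1770) = e^(−1.0058) ≈ 0.3657.

0.3657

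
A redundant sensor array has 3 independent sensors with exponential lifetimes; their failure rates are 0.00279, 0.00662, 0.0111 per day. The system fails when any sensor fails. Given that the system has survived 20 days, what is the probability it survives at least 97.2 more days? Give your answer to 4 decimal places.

Time to first failure ~ Exp(Σλ) with Σλ = 0.02051.
By memorylessness, P(T > 20+97.2 | T > 20) = P(T > 97.2) = e^(−0.02051·97.2) ≈ 0.1362.

0.1362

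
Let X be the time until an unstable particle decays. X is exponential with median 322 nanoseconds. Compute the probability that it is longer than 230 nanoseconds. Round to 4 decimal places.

For an exponential, median = ln(2)/λ, so λ = ln 2 / 322 = 0.00215263 per nanosecond.
P(X > 230) = e^(−λ·230) = e^(−0.49511) ≈ 0.6095.

0.6095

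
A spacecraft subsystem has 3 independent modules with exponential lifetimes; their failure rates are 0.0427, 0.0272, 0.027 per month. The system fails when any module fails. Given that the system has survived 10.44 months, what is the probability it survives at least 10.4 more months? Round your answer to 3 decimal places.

0.365

Time to first failure ~ Exp(Σλ) with Σλ = 0.0969.
By memorylessness, P(T > 10.44+10.4 | T > 10.44) = P(T > 10.4) = e^(−0.0969·10.4) ≈ 0.365.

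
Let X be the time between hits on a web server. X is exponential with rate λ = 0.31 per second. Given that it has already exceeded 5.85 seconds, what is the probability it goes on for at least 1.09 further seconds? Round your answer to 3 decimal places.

0.713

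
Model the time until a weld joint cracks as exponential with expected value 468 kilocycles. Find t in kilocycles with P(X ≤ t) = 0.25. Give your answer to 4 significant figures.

The rate is λ = 1/468 = 0.00213675 per kilocycle.
Set 1 − e^(−λt) = 0.25, so t = −ln(0.75)/λ = 0.28768/0.00213675 ≈ 134.635 kilocycles.

134.6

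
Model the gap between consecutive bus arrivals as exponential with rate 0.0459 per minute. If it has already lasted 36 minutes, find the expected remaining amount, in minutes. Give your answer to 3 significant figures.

21.8

By memorylessness, the remaining amount past any threshold is again Exp(λ) with mean 1/λ = 21.7865 minutes.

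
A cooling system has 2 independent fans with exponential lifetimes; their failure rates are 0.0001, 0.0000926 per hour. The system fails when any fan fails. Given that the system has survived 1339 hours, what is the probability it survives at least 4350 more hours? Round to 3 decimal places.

0.433

Time to first failure ~ Exp(Σλ) with Σλ = 0.0001926.
By memorylessness, P(T > 1339+4350 | T > 1339) = P(T > 4350) = e^(−0.0001926·4350) ≈ 0.433.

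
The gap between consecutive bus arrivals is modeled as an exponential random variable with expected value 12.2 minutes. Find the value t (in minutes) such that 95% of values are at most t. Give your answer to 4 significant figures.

36.55

The rate is λ = 1/12.2 = 0.0819672 per minute.
Set 1 − e^(−λt) = 0.95, so t = −ln(0.05)/λ = 2.9957/0.0819672 ≈ 36.5479 minutes.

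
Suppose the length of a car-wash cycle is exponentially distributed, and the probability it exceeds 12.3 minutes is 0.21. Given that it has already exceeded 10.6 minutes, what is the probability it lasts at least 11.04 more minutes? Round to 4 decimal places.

From e^(−λ·12.3) = 0.21, λ = −ln(0.21)/12.3 = 0.126882.
Memoryless: P(X > 10.6+11.04 | X > 10.6) = P(X > 11.04) = e^(−0.126882·11.04) ≈ 0.2464.

0.2464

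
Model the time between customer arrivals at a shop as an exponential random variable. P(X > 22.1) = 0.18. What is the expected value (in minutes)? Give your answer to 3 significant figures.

e^(−λ·22.1) = 0.18 ⇒ λ = −ln(0.18)/22.1 = 0.0775927.
Mean = 1/λ = 12.8878 minutes.

12.9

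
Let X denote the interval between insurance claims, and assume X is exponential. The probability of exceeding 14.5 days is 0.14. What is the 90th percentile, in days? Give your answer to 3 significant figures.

e^(−λ·14.5) = 0.14 ⇒ λ = −ln(0.14)/14.5 = 0.135594.
90th percentile: 1 − e^(−λt) = 0.9, t = −ln(0.1)/λ = 16.9815 days.

17.0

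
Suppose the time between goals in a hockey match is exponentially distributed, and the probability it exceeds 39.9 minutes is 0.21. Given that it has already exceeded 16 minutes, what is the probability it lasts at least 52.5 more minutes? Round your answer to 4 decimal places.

From e^(−λ·39.9) = 0.21, λ = −ln(0.21)/39.9 = 0.039114.
Memoryless: P(X > 16+52.5 | X > 16) = P(X > 52.5) = e^(−0.039114·52.5) ≈ 0.1283.

0.1283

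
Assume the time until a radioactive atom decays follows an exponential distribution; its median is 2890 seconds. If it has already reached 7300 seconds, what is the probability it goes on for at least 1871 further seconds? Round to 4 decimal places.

0.6384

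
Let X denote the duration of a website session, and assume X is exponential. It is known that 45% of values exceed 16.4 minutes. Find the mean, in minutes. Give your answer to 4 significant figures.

20.54

e^(−λ·16.4) = 0.45 ⇒ λ = −ln(0.45)/16.4 = 0.0486895.
Mean = 1/λ = 20.5383 minutes.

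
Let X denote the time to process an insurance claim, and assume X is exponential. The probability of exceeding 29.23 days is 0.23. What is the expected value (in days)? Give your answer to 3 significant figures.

19.9

e^(−λ·29.23) = 0.23 ⇒ λ = −ln(0.23)/29.23 = 0.0502797.
Mean = 1/λ = 19.8887 days.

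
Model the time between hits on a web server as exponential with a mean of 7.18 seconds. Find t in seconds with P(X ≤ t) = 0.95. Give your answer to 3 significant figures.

The rate is λ = 1/7.18 = 0.139276 per second.
Set 1 − e^(−λt) = 0.95, so t = −ln(0.05)/λ = 2.9957/0.139276 ≈ 21.5094 seconds.

21.5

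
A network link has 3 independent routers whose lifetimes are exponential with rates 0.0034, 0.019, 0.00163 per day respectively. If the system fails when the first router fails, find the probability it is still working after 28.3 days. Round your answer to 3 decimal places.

0.507

The time to first failure is exponential with rate Σλ = 0.0034 + 0.019 + 0.00163 = 0.02403.
P(min > 28.3) = e^(−0.02403·28.3) = e^(−0.68005) ≈ 0.507.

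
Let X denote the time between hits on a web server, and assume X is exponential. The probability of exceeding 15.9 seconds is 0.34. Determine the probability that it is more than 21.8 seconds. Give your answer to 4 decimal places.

0.2278

e^(−λ·15.9) = 0.34 ⇒ λ = −ln(0.34)/15.9 = 0.0678497.
P(X > 21.8) = e^(−0.0678497·21.8) = e^(−1.4791) ≈ 0.2278.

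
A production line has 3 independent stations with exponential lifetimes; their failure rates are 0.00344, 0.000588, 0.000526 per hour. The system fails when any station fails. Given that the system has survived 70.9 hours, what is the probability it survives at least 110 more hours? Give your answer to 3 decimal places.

0.606

Time to first failure ~ Exp(Σλ) with Σλ = 0.004554.
By memorylessness, P(T > 70.9+110 | T > 70.9) = P(T > 110) = e^(−0.004554·110) ≈ 0.606.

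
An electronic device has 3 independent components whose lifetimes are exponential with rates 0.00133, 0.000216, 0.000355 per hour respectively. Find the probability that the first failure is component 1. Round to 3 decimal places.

0.700

The time to first failure is exponential with rate Σλ = 0.00133 + 0.000216 + 0.000355 = 0.001901.
P(component 1 first) = λ_1/Σλ = 0.00133/0.001901 ≈ 0.700.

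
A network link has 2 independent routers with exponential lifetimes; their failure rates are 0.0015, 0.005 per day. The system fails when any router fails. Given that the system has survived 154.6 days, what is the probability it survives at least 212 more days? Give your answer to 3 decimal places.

Time to first failure ~ Exp(Σλ) with Σλ = 0.0065.
By memorylessness, P(T > 154.6+212 | T > 154.6) = P(T > 212) = e^(−0.0065·212) ≈ 0.252.

0.252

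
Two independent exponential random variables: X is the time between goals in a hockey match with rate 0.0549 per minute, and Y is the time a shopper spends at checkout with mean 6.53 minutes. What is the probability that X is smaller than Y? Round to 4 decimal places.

λ_1 = 0.0549, λ_2 = 1/6.53 = 0.153139.
For independent exponentials, P(X < Y) = λ_1/(λ_1+λ_2) = 0.0549/0.208039 ≈ 0.2639.

0.2639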